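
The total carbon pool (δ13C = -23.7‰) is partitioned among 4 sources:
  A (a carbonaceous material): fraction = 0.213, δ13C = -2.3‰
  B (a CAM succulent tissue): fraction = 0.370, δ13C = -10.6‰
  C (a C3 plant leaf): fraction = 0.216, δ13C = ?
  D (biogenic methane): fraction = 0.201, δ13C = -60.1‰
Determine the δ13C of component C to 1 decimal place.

-33.4‰

Isotope mass balance: δ_bulk = Σ fᵢ·δᵢ.
-23.7 = 0.213×(-2.3) + 0.370×(-10.6) + 0.216×δ_C + 0.201×(-60.1)
0.216·δ_C = -23.7 − (-16.492) = -7.208
δ_C = -7.208 / 0.216 = -33.37‰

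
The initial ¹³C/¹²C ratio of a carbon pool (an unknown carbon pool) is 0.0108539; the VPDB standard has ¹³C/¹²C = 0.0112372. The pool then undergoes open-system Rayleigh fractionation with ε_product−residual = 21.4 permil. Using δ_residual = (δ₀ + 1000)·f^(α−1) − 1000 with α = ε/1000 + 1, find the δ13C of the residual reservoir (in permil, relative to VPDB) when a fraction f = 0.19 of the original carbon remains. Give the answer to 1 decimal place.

δ₀ = (0.0108539/0.0112372 − 1)×1000 = (0.965890 − 1)×1000 = -34.110 permil
α − 1 = ε/1000 = 0.0214
f^(α−1) = 0.19^(0.0214) = 0.965084
δ_res = (-34.110 + 1000) × 0.965084 − 1000 = 932.166 − 1000 = -67.83 permil

-67.8 permil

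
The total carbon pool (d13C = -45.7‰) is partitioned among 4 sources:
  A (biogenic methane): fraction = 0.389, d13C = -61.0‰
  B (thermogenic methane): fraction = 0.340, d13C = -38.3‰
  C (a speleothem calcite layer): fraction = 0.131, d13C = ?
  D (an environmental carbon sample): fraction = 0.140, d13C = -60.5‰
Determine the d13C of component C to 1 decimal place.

Isotope mass balance: δ_bulk = Σ fᵢ·δᵢ.
-45.7 = 0.389×(-61.0) + 0.340×(-38.3) + 0.131×δ_C + 0.140×(-60.5)
0.131·δ_C = -45.7 − (-45.221) = -0.479
δ_C = -0.479 / 0.131 = -3.66‰

-3.7‰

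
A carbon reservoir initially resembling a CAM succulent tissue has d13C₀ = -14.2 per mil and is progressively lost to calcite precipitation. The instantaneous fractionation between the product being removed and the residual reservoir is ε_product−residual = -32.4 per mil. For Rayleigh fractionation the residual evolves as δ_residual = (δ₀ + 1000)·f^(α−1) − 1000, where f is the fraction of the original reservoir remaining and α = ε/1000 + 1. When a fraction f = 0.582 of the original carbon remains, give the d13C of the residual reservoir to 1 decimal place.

Rayleigh residual: δ_res = (δ₀ + 1000)·f^(α−1) − 1000
α = ε/1000 + 1 = 0.96760, so α − 1 = -0.03240
f^(α−1) = 0.582^(-0.03240) = 1.017692
δ_res = (-14.2 + 1000) × 1.017692 − 1000 = 1003.241 − 1000 = 3.24 per mil

3.2 per mil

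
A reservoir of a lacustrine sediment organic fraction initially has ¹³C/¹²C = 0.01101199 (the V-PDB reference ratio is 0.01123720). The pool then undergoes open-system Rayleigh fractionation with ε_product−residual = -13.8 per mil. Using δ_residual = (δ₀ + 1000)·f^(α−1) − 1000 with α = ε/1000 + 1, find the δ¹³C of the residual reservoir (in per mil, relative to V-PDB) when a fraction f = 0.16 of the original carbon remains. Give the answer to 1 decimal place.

δ₀ = (0.01101199/0.01123720 − 1)×1000 = (0.979959 − 1)×1000 = -20.041 per mil
α − 1 = ε/1000 = -0.0138
f^(α−1) = 0.16^(-0.0138) = 1.025612
δ_res = (-20.041 + 1000) × 1.025612 − 1000 = 1005.057 − 1000 = 5.06 per mil

5.1 per mil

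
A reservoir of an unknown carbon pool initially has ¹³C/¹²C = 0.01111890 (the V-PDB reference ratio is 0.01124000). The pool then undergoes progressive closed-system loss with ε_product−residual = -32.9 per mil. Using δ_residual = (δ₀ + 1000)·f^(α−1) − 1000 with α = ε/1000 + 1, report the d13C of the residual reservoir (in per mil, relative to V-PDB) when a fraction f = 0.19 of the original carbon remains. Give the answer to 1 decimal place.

δ₀ = (0.01111890/0.01124000 − 1)×1000 = (0.989226 − 1)×1000 = -10.774 per mil
α − 1 = ε/1000 = -0.0329
f^(α−1) = 0.19^(-0.0329) = 1.056158
δ_res = (-10.774 + 1000) × 1.056158 − 1000 = 1044.779 − 1000 = 44.78 per mil

44.8 per mil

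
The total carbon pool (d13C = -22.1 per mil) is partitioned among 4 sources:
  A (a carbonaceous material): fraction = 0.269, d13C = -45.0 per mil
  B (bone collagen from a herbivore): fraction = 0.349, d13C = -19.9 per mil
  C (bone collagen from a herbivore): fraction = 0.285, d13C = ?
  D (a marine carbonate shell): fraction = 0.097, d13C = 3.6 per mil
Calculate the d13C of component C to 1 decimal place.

Isotope mass balance: δ_bulk = Σ fᵢ·δᵢ.
-22.1 = 0.269×(-45.0) + 0.349×(-19.9) + 0.285×δ_C + 0.097×(3.6)
0.285·δ_C = -22.1 − (-18.701) = -3.399
δ_C = -3.399 / 0.285 = -11.93 per mil

-11.9 per mil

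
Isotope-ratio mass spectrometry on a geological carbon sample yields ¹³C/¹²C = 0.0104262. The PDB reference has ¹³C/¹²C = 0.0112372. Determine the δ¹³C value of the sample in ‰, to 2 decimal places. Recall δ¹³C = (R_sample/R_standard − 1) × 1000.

δ¹³C = (R_sample / R_standard − 1) × 1000
R_sample / R_standard = 0.0104262 / 0.0112372 = 0.927829
δ¹³C = (0.927829 − 1) × 1000 = -72.171‰

-72.17‰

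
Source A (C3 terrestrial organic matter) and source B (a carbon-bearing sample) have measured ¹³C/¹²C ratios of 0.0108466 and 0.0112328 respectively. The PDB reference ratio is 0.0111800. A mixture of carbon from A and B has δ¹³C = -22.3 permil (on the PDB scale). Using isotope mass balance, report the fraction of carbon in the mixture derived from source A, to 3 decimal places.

δ_A = (0.0108466/0.0111800 − 1)×1000 = (0.970179 − 1)×1000 = -29.821 permil
δ_B = (0.0112328/0.0111800 − 1)×1000 = (1.004723 − 1)×1000 = 4.723 permil
f_A = (δ_mix − δ_B)/(δ_A − δ_B) = (-22.3 − (4.723))/(-29.821 − (4.723))
f_A = -27.023 / -34.544 = 0.7823

0.782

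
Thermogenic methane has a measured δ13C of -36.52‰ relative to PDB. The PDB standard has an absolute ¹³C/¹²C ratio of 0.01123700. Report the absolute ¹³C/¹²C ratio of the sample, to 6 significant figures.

0.0108266

R_sample = R_standard × (δ13C/1000 + 1)
R_sample = 0.01123700 × (-36.52/1000 + 1) = 0.01123700 × 0.963480
R_sample = 0.0108266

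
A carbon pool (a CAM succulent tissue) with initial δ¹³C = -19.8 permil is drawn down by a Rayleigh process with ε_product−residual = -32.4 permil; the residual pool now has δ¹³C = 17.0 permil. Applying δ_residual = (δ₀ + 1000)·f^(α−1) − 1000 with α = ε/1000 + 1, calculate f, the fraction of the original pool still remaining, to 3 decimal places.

α − 1 = ε/1000 = -0.0324
(δ_res + 1000)/(δ₀ + 1000) = (17.0 + 1000)/(-19.8 + 1000) = 1017.0/980.2 = 1.037543
f = 1.037543^(1/-0.0324) = exp(ln(1.037543)/-0.0324) = exp(0.03686/-0.0324)
f = exp(-1.1375) = 0.3206

0.321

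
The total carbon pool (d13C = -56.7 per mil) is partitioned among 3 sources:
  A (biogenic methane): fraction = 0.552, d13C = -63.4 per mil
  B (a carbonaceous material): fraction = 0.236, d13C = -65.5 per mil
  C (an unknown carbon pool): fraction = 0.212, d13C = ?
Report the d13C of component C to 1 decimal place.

Isotope mass balance: δ_bulk = Σ fᵢ·δᵢ.
-56.7 = 0.552×(-63.4) + 0.236×(-65.5) + 0.212×δ_C
0.212·δ_C = -56.7 − (-50.455) = -6.245
δ_C = -6.245 / 0.212 = -29.46 per mil

-29.5 per mil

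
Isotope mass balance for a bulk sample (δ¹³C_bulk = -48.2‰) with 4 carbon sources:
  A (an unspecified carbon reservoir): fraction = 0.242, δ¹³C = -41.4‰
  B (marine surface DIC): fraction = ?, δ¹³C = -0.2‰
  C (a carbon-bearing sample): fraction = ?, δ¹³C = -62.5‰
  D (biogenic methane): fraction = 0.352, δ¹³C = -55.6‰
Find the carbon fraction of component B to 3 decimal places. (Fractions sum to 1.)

Let f_B and f_C be the unknown fractions; fractions sum to 1 so f_B + f_C = 0.406.
Mass balance: Σ fᵢ·δᵢ = δ_bulk ⇒ f_B·(-0.2) + f_C·(-62.5) = -48.2 − (-29.590) = -18.610
Substitute f_C = 0.406 − f_B:
f_B·(-0.2 − -62.5) = -18.610 − 0.406×(-62.5) = 6.765
f_B = 6.765 / 62.3 = 0.1086

0.109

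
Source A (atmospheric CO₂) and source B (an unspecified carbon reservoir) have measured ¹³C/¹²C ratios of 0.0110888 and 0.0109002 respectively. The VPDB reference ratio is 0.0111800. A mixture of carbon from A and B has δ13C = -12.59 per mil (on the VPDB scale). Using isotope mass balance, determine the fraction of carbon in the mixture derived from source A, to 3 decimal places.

0.737

δ_A = (0.0110888/0.0111800 − 1)×1000 = (0.991843 − 1)×1000 = -8.157 per mil
δ_B = (0.0109002/0.0111800 − 1)×1000 = (0.974973 − 1)×1000 = -25.027 per mil
f_A = (δ_mix − δ_B)/(δ_A − δ_B) = (-12.59 − (-25.027))/(-8.157 − (-25.027))
f_A = 12.437 / 16.869 = 0.7372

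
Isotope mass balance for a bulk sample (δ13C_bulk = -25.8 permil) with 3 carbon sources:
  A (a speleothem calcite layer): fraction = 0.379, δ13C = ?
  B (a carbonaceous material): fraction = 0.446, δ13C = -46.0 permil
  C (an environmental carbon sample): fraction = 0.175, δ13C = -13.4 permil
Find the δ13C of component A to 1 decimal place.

-7.8 permil

Isotope mass balance: δ_bulk = Σ fᵢ·δᵢ.
-25.8 = 0.379×δ_A + 0.446×(-46.0) + 0.175×(-13.4)
0.379·δ_A = -25.8 − (-22.861) = -2.939
δ_A = -2.939 / 0.379 = -7.75 permil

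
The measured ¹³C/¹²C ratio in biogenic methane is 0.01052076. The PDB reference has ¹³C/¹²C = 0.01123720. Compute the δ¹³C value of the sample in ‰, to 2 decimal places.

-63.76‰

δ¹³C = (R_sample / R_standard − 1) × 1000
R_sample / R_standard = 0.01052076 / 0.01123720 = 0.936244
δ¹³C = (0.936244 − 1) × 1000 = -63.756‰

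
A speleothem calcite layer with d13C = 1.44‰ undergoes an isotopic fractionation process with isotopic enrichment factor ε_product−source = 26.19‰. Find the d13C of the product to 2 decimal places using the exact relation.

27.67‰

To first order, δ_product ≈ δ_source + ε = 27.63‰.
Exactly, δ_product = (δ_source + 1000)·(ε/1000 + 1) − 1000.
δ_product = (1.44 + 1000) × (26.19/1000 + 1) − 1000
δ_product = 27.668‰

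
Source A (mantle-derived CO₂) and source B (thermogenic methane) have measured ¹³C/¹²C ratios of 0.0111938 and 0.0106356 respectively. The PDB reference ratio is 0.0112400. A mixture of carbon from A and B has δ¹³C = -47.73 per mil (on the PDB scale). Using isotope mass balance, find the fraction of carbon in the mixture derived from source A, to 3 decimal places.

δ_A = (0.0111938/0.0112400 − 1)×1000 = (0.995890 − 1)×1000 = -4.110 per mil
δ_B = (0.0106356/0.0112400 − 1)×1000 = (0.946228 − 1)×1000 = -53.772 per mil
f_A = (δ_mix − δ_B)/(δ_A − δ_B) = (-47.73 − (-53.772))/(-4.110 − (-53.772))
f_A = 6.042 / 49.662 = 0.1217

0.122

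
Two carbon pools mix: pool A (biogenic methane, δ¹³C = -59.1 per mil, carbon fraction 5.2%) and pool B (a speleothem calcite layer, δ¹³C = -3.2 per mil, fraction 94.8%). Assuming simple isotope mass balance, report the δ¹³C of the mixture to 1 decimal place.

-6.1 per mil

δ_mix = f_A·δ_A + f_B·δ_B
δ_mix = 0.052 × (-59.1) + 0.948 × (-3.2)
δ_mix = -3.07 + -3.03 = -6.11 per mil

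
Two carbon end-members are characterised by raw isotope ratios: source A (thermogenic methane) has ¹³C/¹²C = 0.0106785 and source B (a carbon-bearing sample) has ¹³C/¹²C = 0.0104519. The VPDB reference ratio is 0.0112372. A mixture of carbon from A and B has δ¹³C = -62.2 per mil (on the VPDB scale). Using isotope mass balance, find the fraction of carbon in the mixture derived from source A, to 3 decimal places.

0.381

δ_A = (0.0106785/0.0112372 − 1)×1000 = (0.950281 − 1)×1000 = -49.719 per mil
δ_B = (0.0104519/0.0112372 − 1)×1000 = (0.930116 − 1)×1000 = -69.884 per mil
f_A = (δ_mix − δ_B)/(δ_A − δ_B) = (-62.2 − (-69.884))/(-49.719 − (-69.884))
f_A = 7.684 / 20.165 = 0.3811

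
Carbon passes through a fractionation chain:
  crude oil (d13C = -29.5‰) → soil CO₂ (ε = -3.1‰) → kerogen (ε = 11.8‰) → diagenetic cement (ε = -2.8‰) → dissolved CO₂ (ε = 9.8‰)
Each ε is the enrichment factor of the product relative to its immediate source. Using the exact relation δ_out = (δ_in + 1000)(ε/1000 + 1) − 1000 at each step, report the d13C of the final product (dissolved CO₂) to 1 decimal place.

step 1: δ = (-29.50 + 1000)·(-3.1/1000 + 1) − 1000 = -32.51‰
step 2: δ = (-32.51 + 1000)·(11.8/1000 + 1) − 1000 = -21.09‰
step 3: δ = (-21.09 + 1000)·(-2.8/1000 + 1) − 1000 = -23.83‰
step 4: δ = (-23.83 + 1000)·(9.8/1000 + 1) − 1000 = -14.27‰

-14.3‰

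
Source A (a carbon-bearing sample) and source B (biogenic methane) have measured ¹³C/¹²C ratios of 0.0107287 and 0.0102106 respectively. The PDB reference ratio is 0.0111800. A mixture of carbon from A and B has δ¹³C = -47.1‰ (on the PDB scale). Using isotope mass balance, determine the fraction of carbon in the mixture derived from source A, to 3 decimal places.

δ_A = (0.0107287/0.0111800 − 1)×1000 = (0.959633 − 1)×1000 = -40.367‰
δ_B = (0.0102106/0.0111800 − 1)×1000 = (0.913292 − 1)×1000 = -86.708‰
f_A = (δ_mix − δ_B)/(δ_A − δ_B) = (-47.1 − (-86.708))/(-40.367 − (-86.708))
f_A = 39.608 / 46.342 = 0.8547

0.855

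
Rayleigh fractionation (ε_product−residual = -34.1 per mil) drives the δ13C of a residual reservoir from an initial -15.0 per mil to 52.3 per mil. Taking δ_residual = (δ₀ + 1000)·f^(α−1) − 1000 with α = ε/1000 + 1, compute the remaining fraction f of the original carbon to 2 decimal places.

0.14

α − 1 = ε/1000 = -0.0341
(δ_res + 1000)/(δ₀ + 1000) = (52.3 + 1000)/(-15.0 + 1000) = 1052.3/985.0 = 1.068325
f = 1.068325^(1/-0.0341) = exp(ln(1.068325)/-0.0341) = exp(0.06609/-0.0341)
f = exp(-1.9382) = 0.1440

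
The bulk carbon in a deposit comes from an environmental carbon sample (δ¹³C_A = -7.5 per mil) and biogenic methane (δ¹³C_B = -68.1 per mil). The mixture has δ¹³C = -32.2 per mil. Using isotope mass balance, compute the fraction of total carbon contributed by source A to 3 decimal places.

δ_mix = f_A·δ_A + (1 − f_A)·δ_B  ⇒  f_A = (δ_mix − δ_B)/(δ_A − δ_B)
f_A = (-32.2 − (-68.1)) / (-7.5 − (-68.1))
f_A = 35.9 / 60.6 = 0.5924

0.592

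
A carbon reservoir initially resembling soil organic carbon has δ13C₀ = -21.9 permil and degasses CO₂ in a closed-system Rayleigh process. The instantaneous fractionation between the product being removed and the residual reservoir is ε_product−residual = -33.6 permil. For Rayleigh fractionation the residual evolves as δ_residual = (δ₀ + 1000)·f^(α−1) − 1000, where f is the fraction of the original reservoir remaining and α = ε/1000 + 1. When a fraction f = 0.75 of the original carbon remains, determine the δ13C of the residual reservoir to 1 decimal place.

Rayleigh residual: δ_res = (δ₀ + 1000)·f^(α−1) − 1000
α = ε/1000 + 1 = 0.96640, so α − 1 = -0.03360
f^(α−1) = 0.75^(-0.03360) = 1.009713
δ_res = (-21.9 + 1000) × 1.009713 − 1000 = 987.600 − 1000 = -12.40 permil

-12.4 permil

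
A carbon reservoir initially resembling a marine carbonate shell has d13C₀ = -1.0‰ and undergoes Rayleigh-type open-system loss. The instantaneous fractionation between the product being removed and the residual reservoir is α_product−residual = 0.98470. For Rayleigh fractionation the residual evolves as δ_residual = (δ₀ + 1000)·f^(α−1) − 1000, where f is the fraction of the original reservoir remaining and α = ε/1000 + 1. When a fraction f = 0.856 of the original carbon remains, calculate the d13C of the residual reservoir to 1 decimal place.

Rayleigh residual: δ_res = (δ₀ + 1000)·f^(α−1) − 1000
α − 1 = -0.01530
f^(α−1) = 0.856^(-0.01530) = 1.002382
δ_res = (-1.0 + 1000) × 1.002382 − 1000 = 1001.379 − 1000 = 1.38‰

1.4‰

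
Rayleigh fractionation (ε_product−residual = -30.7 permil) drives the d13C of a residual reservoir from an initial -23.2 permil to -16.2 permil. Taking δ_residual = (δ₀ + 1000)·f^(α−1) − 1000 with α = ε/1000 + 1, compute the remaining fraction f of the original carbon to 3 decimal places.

α − 1 = ε/1000 = -0.0307
(δ_res + 1000)/(δ₀ + 1000) = (-16.2 + 1000)/(-23.2 + 1000) = 983.8/976.8 = 1.007166
f = 1.007166^(1/-0.0307) = exp(ln(1.007166)/-0.0307) = exp(0.00714/-0.0307)
f = exp(-0.2326) = 0.7925

0.792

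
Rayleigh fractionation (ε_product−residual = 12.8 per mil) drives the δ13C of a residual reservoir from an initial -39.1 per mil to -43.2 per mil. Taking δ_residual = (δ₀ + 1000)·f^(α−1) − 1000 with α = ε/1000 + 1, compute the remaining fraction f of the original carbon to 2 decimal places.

0.72

α − 1 = ε/1000 = 0.0128
(δ_res + 1000)/(δ₀ + 1000) = (-43.2 + 1000)/(-39.1 + 1000) = 956.8/960.9 = 0.995733
f = 0.995733^(1/0.0128) = exp(ln(0.995733)/0.0128) = exp(-0.00428/0.0128)
f = exp(-0.3341) = 0.7160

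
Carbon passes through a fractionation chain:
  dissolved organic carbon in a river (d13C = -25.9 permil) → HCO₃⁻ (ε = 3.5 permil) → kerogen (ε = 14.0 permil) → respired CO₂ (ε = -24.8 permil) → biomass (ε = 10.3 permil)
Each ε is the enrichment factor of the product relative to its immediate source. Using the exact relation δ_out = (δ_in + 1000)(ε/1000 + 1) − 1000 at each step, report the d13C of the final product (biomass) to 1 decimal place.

step 1: δ = (-25.90 + 1000)·(3.5/1000 + 1) − 1000 = -22.49 permil
step 2: δ = (-22.49 + 1000)·(14.0/1000 + 1) − 1000 = -8.81 permil
step 3: δ = (-8.81 + 1000)·(-24.8/1000 + 1) − 1000 = -33.39 permil
step 4: δ = (-33.39 + 1000)·(10.3/1000 + 1) − 1000 = -23.43 permil

-23.4 permil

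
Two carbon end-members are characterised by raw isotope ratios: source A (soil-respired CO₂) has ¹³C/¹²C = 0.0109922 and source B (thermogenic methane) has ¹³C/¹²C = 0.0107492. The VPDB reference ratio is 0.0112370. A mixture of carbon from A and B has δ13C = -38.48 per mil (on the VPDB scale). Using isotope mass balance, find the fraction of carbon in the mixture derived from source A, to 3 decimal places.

0.228

δ_A = (0.0109922/0.0112370 − 1)×1000 = (0.978215 − 1)×1000 = -21.785 per mil
δ_B = (0.0107492/0.0112370 − 1)×1000 = (0.956590 − 1)×1000 = -43.410 per mil
f_A = (δ_mix − δ_B)/(δ_A − δ_B) = (-38.48 − (-43.410))/(-21.785 − (-43.410))
f_A = 4.930 / 21.625 = 0.2280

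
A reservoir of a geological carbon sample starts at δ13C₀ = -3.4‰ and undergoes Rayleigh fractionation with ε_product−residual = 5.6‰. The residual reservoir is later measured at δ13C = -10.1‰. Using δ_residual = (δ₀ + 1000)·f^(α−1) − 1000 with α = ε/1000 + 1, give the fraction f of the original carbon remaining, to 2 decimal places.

α − 1 = ε/1000 = 0.0056
(δ_res + 1000)/(δ₀ + 1000) = (-10.1 + 1000)/(-3.4 + 1000) = 989.9/996.6 = 0.993277
f = 0.993277^(1/0.0056) = exp(ln(0.993277)/0.0056) = exp(-0.00675/0.0056)
f = exp(-1.2046) = 0.2998

0.30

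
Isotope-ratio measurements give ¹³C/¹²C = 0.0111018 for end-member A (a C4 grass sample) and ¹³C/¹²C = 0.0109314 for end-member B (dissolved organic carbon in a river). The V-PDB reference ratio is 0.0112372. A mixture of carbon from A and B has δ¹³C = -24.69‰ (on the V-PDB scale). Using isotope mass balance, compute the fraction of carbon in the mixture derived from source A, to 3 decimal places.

δ_A = (0.0111018/0.0112372 − 1)×1000 = (0.987951 − 1)×1000 = -12.049‰
δ_B = (0.0109314/0.0112372 − 1)×1000 = (0.972787 − 1)×1000 = -27.213‰
f_A = (δ_mix − δ_B)/(δ_A − δ_B) = (-24.69 − (-27.213))/(-12.049 − (-27.213))
f_A = 2.523 / 15.164 = 0.1664

0.166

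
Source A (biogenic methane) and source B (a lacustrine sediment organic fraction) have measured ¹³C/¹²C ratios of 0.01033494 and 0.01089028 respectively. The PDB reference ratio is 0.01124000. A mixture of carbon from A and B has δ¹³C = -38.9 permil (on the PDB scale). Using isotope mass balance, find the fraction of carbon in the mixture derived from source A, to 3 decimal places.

δ_A = (0.01033494/0.01124000 − 1)×1000 = (0.919479 − 1)×1000 = -80.521 permil
δ_B = (0.01089028/0.01124000 − 1)×1000 = (0.968886 − 1)×1000 = -31.114 permil
f_A = (δ_mix − δ_B)/(δ_A − δ_B) = (-38.9 − (-31.114))/(-80.521 − (-31.114))
f_A = -7.786 / -49.407 = 0.1576

0.158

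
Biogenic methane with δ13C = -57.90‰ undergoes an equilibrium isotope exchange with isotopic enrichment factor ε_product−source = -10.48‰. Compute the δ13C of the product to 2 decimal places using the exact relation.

To first order, δ_product ≈ δ_source + ε = -68.38‰.
Exactly, δ_product = (δ_source + 1000)·(ε/1000 + 1) − 1000.
δ_product = (-57.90 + 1000) × (-10.48/1000 + 1) − 1000
δ_product = -67.773‰

-67.77‰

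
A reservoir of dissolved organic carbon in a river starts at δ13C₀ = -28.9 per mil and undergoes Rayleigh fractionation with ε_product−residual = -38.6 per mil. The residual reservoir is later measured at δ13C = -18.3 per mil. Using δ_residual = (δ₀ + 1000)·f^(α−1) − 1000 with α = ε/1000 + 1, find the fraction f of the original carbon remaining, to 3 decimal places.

α − 1 = ε/1000 = -0.0386
(δ_res + 1000)/(δ₀ + 1000) = (-18.3 + 1000)/(-28.9 + 1000) = 981.7/971.1 = 1.010915
f = 1.010915^(1/-0.0386) = exp(ln(1.010915)/-0.0386) = exp(0.01086/-0.0386)
f = exp(-0.2813) = 0.7548

0.755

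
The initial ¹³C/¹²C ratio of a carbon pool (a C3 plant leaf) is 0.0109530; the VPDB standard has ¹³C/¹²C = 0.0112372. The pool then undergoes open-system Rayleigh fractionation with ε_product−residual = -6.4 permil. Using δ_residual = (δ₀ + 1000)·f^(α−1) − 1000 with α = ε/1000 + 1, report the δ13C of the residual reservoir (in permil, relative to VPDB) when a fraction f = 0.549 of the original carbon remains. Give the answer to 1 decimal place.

δ₀ = (0.0109530/0.0112372 − 1)×1000 = (0.974709 − 1)×1000 = -25.291 permil
α − 1 = ε/1000 = -0.0064
f^(α−1) = 0.549^(-0.0064) = 1.003845
δ_res = (-25.291 + 1000) × 1.003845 − 1000 = 978.457 − 1000 = -21.54 permil

-21.5 permil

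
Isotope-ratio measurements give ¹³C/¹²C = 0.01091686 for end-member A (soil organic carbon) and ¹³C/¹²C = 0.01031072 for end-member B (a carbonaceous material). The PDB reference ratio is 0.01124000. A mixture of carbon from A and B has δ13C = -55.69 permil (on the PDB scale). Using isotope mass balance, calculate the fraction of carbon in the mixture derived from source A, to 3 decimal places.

δ_A = (0.01091686/0.01124000 − 1)×1000 = (0.971251 − 1)×1000 = -28.749 permil
δ_B = (0.01031072/0.01124000 − 1)×1000 = (0.917324 − 1)×1000 = -82.676 permil
f_A = (δ_mix − δ_B)/(δ_A − δ_B) = (-55.69 − (-82.676))/(-28.749 − (-82.676))
f_A = 26.986 / 53.927 = 0.5004

0.500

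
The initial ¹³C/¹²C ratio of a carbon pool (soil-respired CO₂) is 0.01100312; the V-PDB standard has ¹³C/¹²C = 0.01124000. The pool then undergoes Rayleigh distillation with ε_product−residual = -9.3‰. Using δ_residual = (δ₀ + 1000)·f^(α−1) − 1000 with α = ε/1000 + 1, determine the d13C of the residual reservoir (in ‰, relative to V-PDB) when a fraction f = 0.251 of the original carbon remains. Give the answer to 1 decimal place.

δ₀ = (0.01100312/0.01124000 − 1)×1000 = (0.978925 − 1)×1000 = -21.075‰
α − 1 = ε/1000 = -0.0093
f^(α−1) = 0.251^(-0.0093) = 1.012938
δ_res = (-21.075 + 1000) × 1.012938 − 1000 = 991.591 − 1000 = -8.41‰

-8.4‰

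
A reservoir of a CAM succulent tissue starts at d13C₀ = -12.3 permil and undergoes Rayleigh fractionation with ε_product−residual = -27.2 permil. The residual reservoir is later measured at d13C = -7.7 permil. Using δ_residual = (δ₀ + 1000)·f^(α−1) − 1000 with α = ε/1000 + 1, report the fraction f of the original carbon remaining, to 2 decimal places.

α − 1 = ε/1000 = -0.0272
(δ_res + 1000)/(δ₀ + 1000) = (-7.7 + 1000)/(-12.3 + 1000) = 992.3/987.7 = 1.004657
f = 1.004657^(1/-0.0272) = exp(ln(1.004657)/-0.0272) = exp(0.00465/-0.0272)
f = exp(-0.1708) = 0.8430

0.84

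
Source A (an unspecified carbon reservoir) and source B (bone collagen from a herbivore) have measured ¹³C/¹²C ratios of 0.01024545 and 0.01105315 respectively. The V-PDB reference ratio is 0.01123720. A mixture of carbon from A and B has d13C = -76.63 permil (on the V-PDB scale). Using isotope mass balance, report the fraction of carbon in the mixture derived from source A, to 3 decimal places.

δ_A = (0.01024545/0.01123720 − 1)×1000 = (0.911744 − 1)×1000 = -88.256 permil
δ_B = (0.01105315/0.01123720 − 1)×1000 = (0.983621 − 1)×1000 = -16.379 permil
f_A = (δ_mix − δ_B)/(δ_A − δ_B) = (-76.63 − (-16.379))/(-88.256 − (-16.379))
f_A = -60.251 / -71.877 = 0.8383

0.838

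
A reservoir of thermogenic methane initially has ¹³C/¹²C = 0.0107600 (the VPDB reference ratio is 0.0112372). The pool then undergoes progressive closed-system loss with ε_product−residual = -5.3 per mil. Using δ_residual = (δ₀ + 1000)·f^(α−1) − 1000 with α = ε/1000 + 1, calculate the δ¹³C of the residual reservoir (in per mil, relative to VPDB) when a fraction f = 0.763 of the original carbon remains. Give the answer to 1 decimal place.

δ₀ = (0.0107600/0.0112372 − 1)×1000 = (0.957534 − 1)×1000 = -42.466 per mil
α − 1 = ε/1000 = -0.0053
f^(α−1) = 0.763^(-0.0053) = 1.001435
δ_res = (-42.466 + 1000) × 1.001435 − 1000 = 958.908 − 1000 = -41.09 per mil

-41.1 per mil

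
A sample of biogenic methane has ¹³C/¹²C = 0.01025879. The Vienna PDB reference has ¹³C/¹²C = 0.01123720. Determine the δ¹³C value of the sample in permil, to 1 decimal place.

δ¹³C = (R_sample / R_standard − 1) × 1000
R_sample / R_standard = 0.01025879 / 0.01123720 = 0.912931
δ¹³C = (0.912931 − 1) × 1000 = -87.07 permil

-87.1 permil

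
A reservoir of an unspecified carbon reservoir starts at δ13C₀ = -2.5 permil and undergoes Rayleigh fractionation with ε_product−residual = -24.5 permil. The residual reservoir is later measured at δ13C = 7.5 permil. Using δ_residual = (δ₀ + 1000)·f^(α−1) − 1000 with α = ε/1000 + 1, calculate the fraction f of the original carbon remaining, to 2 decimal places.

0.67

α − 1 = ε/1000 = -0.0245
(δ_res + 1000)/(δ₀ + 1000) = (7.5 + 1000)/(-2.5 + 1000) = 1007.5/997.5 = 1.010025
f = 1.010025^(1/-0.0245) = exp(ln(1.010025)/-0.0245) = exp(0.00998/-0.0245)
f = exp(-0.4071) = 0.6655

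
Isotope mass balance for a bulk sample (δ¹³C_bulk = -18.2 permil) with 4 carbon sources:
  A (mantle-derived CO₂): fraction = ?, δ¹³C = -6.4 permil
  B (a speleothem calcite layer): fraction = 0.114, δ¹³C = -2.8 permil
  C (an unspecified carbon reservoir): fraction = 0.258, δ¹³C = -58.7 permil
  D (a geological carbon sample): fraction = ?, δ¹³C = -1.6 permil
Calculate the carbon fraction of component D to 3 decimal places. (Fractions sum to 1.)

Let f_D and f_A be the unknown fractions; fractions sum to 1 so f_D + f_A = 0.628.
Mass balance: Σ fᵢ·δᵢ = δ_bulk ⇒ f_D·(-1.6) + f_A·(-6.4) = -18.2 − (-15.464) = -2.736
Substitute f_A = 0.628 − f_D:
f_D·(-1.6 − -6.4) = -2.736 − 0.628×(-6.4) = 1.283
f_D = 1.283 / 4.8 = 0.2673

0.267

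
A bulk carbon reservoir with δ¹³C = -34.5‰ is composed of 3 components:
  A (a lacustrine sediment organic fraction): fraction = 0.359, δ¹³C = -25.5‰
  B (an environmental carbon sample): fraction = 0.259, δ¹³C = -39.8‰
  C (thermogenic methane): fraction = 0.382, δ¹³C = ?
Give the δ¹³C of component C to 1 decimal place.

-39.4‰

Isotope mass balance: δ_bulk = Σ fᵢ·δᵢ.
-34.5 = 0.359×(-25.5) + 0.259×(-39.8) + 0.382×δ_C
0.382·δ_C = -34.5 − (-19.463) = -15.037
δ_C = -15.037 / 0.382 = -39.36‰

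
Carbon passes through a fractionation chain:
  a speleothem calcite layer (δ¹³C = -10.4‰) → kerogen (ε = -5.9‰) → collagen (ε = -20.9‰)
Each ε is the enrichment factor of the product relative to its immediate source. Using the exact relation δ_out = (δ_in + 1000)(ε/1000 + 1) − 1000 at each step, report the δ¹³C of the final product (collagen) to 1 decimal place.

-36.8‰

step 1: δ = (-10.40 + 1000)·(-5.9/1000 + 1) − 1000 = -16.24‰
step 2: δ = (-16.24 + 1000)·(-20.9/1000 + 1) − 1000 = -36.80‰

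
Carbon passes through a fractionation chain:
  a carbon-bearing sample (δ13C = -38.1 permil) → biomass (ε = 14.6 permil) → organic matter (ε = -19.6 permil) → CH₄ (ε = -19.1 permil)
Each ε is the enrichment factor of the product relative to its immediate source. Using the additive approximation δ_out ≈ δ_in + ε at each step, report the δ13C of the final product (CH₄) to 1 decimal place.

step 1: δ ≈ -38.1 + (14.6) = -23.5 permil
step 2: δ ≈ -23.5 + (-19.6) = -43.1 permil
step 3: δ ≈ -43.1 + (-19.1) = -62.2 permil

-62.2 permil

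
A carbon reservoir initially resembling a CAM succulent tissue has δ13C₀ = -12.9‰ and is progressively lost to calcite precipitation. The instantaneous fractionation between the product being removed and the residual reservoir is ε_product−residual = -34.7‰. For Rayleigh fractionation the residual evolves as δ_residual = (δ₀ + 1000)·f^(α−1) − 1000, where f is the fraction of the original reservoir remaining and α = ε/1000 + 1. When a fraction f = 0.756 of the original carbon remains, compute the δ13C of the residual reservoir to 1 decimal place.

-3.3‰

Rayleigh residual: δ_res = (δ₀ + 1000)·f^(α−1) − 1000
α = ε/1000 + 1 = 0.96530, so α − 1 = -0.03470
f^(α−1) = 0.756^(-0.03470) = 1.009753
δ_res = (-12.9 + 1000) × 1.009753 − 1000 = 996.728 − 1000 = -3.27‰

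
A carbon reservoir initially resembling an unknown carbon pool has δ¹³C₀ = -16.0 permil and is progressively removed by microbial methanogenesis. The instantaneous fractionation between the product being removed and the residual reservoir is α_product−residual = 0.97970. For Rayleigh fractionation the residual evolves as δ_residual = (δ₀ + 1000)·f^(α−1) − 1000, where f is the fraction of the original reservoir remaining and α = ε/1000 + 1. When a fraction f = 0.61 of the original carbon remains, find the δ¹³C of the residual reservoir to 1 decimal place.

-6.1 permil

Rayleigh residual: δ_res = (δ₀ + 1000)·f^(α−1) − 1000
α − 1 = -0.02030
f^(α−1) = 0.61^(-0.02030) = 1.010085
δ_res = (-16.0 + 1000) × 1.010085 − 1000 = 993.923 − 1000 = -6.08 permil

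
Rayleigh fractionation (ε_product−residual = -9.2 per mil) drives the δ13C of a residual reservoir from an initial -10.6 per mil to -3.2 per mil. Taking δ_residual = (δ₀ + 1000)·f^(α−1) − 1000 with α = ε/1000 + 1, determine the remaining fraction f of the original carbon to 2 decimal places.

α − 1 = ε/1000 = -0.0092
(δ_res + 1000)/(δ₀ + 1000) = (-3.2 + 1000)/(-10.6 + 1000) = 996.8/989.4 = 1.007479
f = 1.007479^(1/-0.0092) = exp(ln(1.007479)/-0.0092) = exp(0.00745/-0.0092)
f = exp(-0.8099) = 0.4449

0.44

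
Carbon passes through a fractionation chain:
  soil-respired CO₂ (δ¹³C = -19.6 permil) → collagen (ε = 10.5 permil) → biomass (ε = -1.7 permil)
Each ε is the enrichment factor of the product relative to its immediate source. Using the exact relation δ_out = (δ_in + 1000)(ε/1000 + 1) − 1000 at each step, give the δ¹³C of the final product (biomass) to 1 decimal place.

step 1: δ = (-19.60 + 1000)·(10.5/1000 + 1) − 1000 = -9.31 permil
step 2: δ = (-9.31 + 1000)·(-1.7/1000 + 1) − 1000 = -10.99 permil

-11.0 permil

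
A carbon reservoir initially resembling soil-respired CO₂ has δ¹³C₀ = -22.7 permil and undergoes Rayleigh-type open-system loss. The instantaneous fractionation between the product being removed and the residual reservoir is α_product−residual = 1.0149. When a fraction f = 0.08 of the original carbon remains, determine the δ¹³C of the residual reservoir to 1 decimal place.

Rayleigh residual: δ_res = (δ₀ + 1000)·f^(α−1) − 1000
α − 1 = 0.01490
f^(α−1) = 0.08^(0.01490) = 0.963066
δ_res = (-22.7 + 1000) × 0.963066 − 1000 = 941.204 − 1000 = -58.80 permil

-58.8 permil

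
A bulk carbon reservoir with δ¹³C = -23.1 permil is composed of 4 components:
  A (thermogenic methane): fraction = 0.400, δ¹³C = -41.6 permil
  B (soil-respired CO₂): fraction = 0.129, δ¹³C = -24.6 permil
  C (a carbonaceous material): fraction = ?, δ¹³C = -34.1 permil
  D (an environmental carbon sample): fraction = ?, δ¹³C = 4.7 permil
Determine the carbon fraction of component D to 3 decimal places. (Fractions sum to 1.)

0.329

Let f_D and f_C be the unknown fractions; fractions sum to 1 so f_D + f_C = 0.471.
Mass balance: Σ fᵢ·δᵢ = δ_bulk ⇒ f_D·(4.7) + f_C·(-34.1) = -23.1 − (-19.813) = -3.287
Substitute f_C = 0.471 − f_D:
f_D·(4.7 − -34.1) = -3.287 − 0.471×(-34.1) = 12.774
f_D = 12.774 / 38.8 = 0.3292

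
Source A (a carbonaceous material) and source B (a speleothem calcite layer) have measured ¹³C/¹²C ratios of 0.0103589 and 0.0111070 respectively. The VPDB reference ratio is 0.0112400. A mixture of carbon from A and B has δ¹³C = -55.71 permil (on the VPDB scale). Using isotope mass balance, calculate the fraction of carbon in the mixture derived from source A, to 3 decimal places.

0.659

δ_A = (0.0103589/0.0112400 − 1)×1000 = (0.921610 − 1)×1000 = -78.390 permil
δ_B = (0.0111070/0.0112400 − 1)×1000 = (0.988167 − 1)×1000 = -11.833 permil
f_A = (δ_mix − δ_B)/(δ_A − δ_B) = (-55.71 − (-11.833))/(-78.390 − (-11.833))
f_A = -43.877 / -66.557 = 0.6592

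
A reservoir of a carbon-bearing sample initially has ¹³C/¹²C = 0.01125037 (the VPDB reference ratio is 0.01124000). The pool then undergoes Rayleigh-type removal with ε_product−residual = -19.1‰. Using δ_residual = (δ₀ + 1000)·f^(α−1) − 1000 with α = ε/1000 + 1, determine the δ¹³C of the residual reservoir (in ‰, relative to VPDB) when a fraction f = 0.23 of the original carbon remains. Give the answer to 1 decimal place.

29.4‰

δ₀ = (0.01125037/0.01124000 − 1)×1000 = (1.000923 − 1)×1000 = 0.923‰
α − 1 = ε/1000 = -0.0191
f^(α−1) = 0.23^(-0.0191) = 1.028469
δ_res = (0.923 + 1000) × 1.028469 − 1000 = 1029.417 − 1000 = 29.42‰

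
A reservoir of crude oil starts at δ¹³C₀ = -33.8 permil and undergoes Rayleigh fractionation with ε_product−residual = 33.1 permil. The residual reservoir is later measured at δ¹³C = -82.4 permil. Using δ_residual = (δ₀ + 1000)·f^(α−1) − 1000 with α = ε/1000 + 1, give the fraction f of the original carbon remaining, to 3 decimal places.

0.210

α − 1 = ε/1000 = 0.0331
(δ_res + 1000)/(δ₀ + 1000) = (-82.4 + 1000)/(-33.8 + 1000) = 917.6/966.2 = 0.949700
f = 0.949700^(1/0.0331) = exp(ln(0.949700)/0.0331) = exp(-0.05161/0.0331)
f = exp(-1.5592) = 0.2103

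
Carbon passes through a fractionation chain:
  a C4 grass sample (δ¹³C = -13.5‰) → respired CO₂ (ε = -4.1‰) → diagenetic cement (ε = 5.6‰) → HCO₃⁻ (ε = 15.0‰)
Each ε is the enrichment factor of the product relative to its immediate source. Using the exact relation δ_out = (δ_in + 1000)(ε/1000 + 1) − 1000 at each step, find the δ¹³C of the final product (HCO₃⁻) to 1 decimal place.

step 1: δ = (-13.50 + 1000)·(-4.1/1000 + 1) − 1000 = -17.54‰
step 2: δ = (-17.54 + 1000)·(5.6/1000 + 1) − 1000 = -12.04‰
step 3: δ = (-12.04 + 1000)·(15.0/1000 + 1) − 1000 = 2.78‰

2.8‰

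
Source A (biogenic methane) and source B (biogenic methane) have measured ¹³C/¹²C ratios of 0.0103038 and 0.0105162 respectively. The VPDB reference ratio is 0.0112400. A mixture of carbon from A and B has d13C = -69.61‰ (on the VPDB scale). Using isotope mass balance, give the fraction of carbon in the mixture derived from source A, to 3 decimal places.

0.276

δ_A = (0.0103038/0.0112400 − 1)×1000 = (0.916708 − 1)×1000 = -83.292‰
δ_B = (0.0105162/0.0112400 − 1)×1000 = (0.935605 − 1)×1000 = -64.395‰
f_A = (δ_mix − δ_B)/(δ_A − δ_B) = (-69.61 − (-64.395))/(-83.292 − (-64.395))
f_A = -5.215 / -18.897 = 0.2760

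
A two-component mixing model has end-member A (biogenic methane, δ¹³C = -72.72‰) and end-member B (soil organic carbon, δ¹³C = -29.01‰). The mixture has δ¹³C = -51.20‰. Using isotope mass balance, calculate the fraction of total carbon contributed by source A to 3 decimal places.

δ_mix = f_A·δ_A + (1 − f_A)·δ_B  ⇒  f_A = (δ_mix − δ_B)/(δ_A − δ_B)
f_A = (-51.20 − (-29.01)) / (-72.72 − (-29.01))
f_A = -22.19 / -43.71 = 0.5077

0.508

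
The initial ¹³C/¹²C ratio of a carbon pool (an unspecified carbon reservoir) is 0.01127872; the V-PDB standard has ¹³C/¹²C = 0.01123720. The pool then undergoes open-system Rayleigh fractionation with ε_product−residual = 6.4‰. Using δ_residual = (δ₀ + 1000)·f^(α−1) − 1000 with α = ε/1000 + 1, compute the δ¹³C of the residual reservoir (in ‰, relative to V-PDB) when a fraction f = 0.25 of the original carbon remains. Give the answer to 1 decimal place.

δ₀ = (0.01127872/0.01123720 − 1)×1000 = (1.003695 − 1)×1000 = 3.695‰
α − 1 = ε/1000 = 0.0064
f^(α−1) = 0.25^(0.0064) = 0.991167
δ_res = (3.695 + 1000) × 0.991167 − 1000 = 994.829 − 1000 = -5.17‰

-5.2‰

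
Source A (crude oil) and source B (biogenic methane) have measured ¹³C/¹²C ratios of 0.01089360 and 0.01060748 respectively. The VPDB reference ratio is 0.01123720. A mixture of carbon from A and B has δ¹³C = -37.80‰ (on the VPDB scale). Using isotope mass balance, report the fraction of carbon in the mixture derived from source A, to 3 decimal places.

0.716

δ_A = (0.01089360/0.01123720 − 1)×1000 = (0.969423 − 1)×1000 = -30.577‰
δ_B = (0.01060748/0.01123720 − 1)×1000 = (0.943961 − 1)×1000 = -56.039‰
f_A = (δ_mix − δ_B)/(δ_A − δ_B) = (-37.80 − (-56.039))/(-30.577 − (-56.039))
f_A = 18.239 / 25.462 = 0.7163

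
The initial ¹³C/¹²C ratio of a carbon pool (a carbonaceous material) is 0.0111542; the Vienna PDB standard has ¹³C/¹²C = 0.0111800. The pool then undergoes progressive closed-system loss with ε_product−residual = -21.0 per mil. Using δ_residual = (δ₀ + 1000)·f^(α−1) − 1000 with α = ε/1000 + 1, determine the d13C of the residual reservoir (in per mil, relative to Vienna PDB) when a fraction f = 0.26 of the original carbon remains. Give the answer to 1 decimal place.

δ₀ = (0.0111542/0.0111800 − 1)×1000 = (0.997692 − 1)×1000 = -2.308 per mil
α − 1 = ε/1000 = -0.0210
f^(α−1) = 0.26^(-0.0210) = 1.028692
δ_res = (-2.308 + 1000) × 1.028692 − 1000 = 1026.319 − 1000 = 26.32 per mil

26.3 per mil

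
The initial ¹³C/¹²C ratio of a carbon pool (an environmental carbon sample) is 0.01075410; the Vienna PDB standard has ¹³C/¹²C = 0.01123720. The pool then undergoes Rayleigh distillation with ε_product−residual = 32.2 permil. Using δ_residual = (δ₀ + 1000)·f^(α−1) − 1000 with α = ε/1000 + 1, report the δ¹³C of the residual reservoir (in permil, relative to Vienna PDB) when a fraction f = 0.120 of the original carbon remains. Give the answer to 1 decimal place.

δ₀ = (0.01075410/0.01123720 − 1)×1000 = (0.957009 − 1)×1000 = -42.991 permil
α − 1 = ε/1000 = 0.0322
f^(α−1) = 0.120^(0.0322) = 0.934006
δ_res = (-42.991 + 1000) × 0.934006 − 1000 = 893.852 − 1000 = -106.15 permil

-106.1 permil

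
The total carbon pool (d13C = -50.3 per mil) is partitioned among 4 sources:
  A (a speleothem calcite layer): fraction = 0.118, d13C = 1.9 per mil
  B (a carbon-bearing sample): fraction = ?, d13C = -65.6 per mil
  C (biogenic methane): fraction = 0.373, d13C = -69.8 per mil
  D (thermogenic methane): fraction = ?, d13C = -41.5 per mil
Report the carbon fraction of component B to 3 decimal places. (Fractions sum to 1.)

Let f_B and f_D be the unknown fractions; fractions sum to 1 so f_B + f_D = 0.509.
Mass balance: Σ fᵢ·δᵢ = δ_bulk ⇒ f_B·(-65.6) + f_D·(-41.5) = -50.3 − (-25.811) = -24.489
Substitute f_D = 0.509 − f_B:
f_B·(-65.6 − -41.5) = -24.489 − 0.509×(-41.5) = -3.365
f_B = -3.365 / -24.1 = 0.1396

0.140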